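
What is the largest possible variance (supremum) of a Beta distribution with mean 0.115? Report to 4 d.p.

0.1018

Var = μ(1−μ)/(α+β+1), which approaches μ(1−μ) as α+β → 0.
So the supremum is μ(1−μ) = 0.115×0.885 = 0.1018.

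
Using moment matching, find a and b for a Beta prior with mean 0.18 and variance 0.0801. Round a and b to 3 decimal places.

Let s = a+b. The Beta variance is μ(1−μ)/(s+1).
So s+1 = μ(1−μ)/σ² = (0.18×0.82)/0.0801 = 0.1476/0.0801 = 1.8427, giving s = 0.8427.
Then a = μs = 0.18×0.8427 = 0.152 and b = (1−μ)s = 0.82×0.8427 = 0.691.

a = 0.152, b = 0.691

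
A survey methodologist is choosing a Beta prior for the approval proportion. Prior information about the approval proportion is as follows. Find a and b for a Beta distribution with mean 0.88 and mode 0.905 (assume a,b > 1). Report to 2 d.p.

a = 28.51, b = 3.89

Let s = a+b. Mean gives a = μs = 0.88s; mode gives (a−1)/(s−2) = 0.905.
Substituting: 0.88s − 1 = 0.905(s−2) = 0.905s − 1.810, so -0.025s = -0.810 and s = 32.4000.
Then a = 0.88×32.4000 = 28.51 and b = s−a = 3.89.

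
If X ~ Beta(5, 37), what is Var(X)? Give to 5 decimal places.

0.00244

Var = αβ/[(α+β)²(α+β+1)] = (5×37)/(42²×43) = 185/75852 = 0.00244.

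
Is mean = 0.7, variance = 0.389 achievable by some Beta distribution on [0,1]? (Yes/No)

No

A Beta with mean μ has variance μ(1−μ)/(α+β+1) < μ(1−μ).
Here μ(1−μ) = 0.7×0.3 = 0.21, and 0.389 ≥ 0.21.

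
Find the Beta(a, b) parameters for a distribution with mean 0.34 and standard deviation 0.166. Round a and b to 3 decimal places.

a = 2.429, b = 4.715

Variance = 0.166² = 0.027556. The moment-matching identity a+b = μ(1−μ)/Var − 1 gives
a+b = 0.2244/0.027556 − 1 = 7.1434, so a = μ·7.1434 = 2.429 and b = (1−μ)·7.1434 = 4.715.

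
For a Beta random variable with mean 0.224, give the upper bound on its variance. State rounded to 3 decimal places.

0.174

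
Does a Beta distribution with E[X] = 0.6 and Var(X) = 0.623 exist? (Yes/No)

No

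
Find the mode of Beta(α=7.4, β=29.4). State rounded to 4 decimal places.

The density x^(α−1)(1−x)^(β−1) is maximised at (α−1)/(α+β−2) = 6.4/34.8 = 0.1839.

0.1839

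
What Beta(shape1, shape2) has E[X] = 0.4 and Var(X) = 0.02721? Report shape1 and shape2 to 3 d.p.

shape1 = 3.128, shape2 = 4.692

Write ν = shape1+shape2; then shape1 = μν and Var = μ(1−μ)/(ν+1).
ν = μ(1−μ)/Var − 1 = 0.24/0.02721 − 1 = 7.8203.
shape1 = 0.4·7.8203 = 3.128, shape2 = 0.6·7.8203 = 4.692.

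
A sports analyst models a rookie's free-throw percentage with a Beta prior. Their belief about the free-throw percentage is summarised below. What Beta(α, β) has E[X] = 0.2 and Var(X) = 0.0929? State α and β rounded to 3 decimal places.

Write ν = α+β; then α = μν and Var = μ(1−μ)/(ν+1).
ν = μ(1−μ)/Var − 1 = 0.16/0.0929 − 1 = 0.7223.
α = 0.2·0.7223 = 0.144, β = 0.8·0.7223 = 0.578.

α = 0.144, β = 0.578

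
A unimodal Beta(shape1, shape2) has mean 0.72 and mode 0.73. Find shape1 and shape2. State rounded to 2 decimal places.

With s = shape1+shape2: μ = shape1/s and mode = (shape1−1)/(s−2). Eliminating shape1 = μs,
μs − 1 = m(s−2) ⇒ s(μ−m) = 1−2m ⇒ s = -0.46/-0.01 = 46.0000.
So shape1 = μs = 33.12, shape2 = (1−μ)s = 12.88.

shape1 = 33.12, shape2 = 12.88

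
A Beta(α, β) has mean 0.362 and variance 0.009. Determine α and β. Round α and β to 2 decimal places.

α = 8.93, β = 15.73

Write ν = α+β; then α = μν and Var = μ(1−μ)/(ν+1).
ν = μ(1−μ)/Var − 1 = 0.230956/0.009 − 1 = 24.6618.
α = 0.362·24.6618 = 8.93, β = 0.638·24.6618 = 15.73.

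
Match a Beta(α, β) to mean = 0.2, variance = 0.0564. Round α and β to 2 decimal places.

Write ν = α+β; then α = μν and Var = μ(1−μ)/(ν+1).
ν = μ(1−μ)/Var − 1 = 0.16/0.0564 − 1 = 1.8369.
α = 0.2·1.8369 = 0.37, β = 0.8·1.8369 = 1.47.

α = 0.37, β = 1.47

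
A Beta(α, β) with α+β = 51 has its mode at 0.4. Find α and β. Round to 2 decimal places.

α = 20.60, β = 30.40

For α,β>1 the mode is (α−1)/(α+β−2), so α = mode·(κ−2)+1 = 0.4×49+1 = 20.60.
And β = (1−mode)·(κ−2)+1 = 0.6×49+1 = 30.40.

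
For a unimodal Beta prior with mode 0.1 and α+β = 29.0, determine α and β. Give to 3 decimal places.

α = 3.700, β = 25.300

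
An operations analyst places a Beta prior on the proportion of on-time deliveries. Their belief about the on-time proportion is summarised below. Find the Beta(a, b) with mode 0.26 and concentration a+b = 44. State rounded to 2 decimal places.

For a,b>1 the mode is (a−1)/(a+b−2), so a = mode·(κ−2)+1 = 0.26×42+1 = 11.92.
And b = (1−mode)·(κ−2)+1 = 0.74×42+1 = 32.08.

a = 11.92, b = 32.08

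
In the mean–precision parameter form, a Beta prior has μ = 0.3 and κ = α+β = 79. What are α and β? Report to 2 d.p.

α = 23.70, β = 55.30

Split κ in proportion μ : (1−μ): α = 0.3·79 = 23.70, β = 79 − 23.70 = 55.30.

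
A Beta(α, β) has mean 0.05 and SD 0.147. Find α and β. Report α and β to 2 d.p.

σ² = 0.147² = 0.021609.
With s = α+β, Var = μ(1−μ)/(s+1), so s+1 = (0.05×0.95)/0.021609 = 2.1982 and s = 1.1982.
α = μs = 0.06, β = (1−μ)s = 1.14.

α = 0.06, β = 1.14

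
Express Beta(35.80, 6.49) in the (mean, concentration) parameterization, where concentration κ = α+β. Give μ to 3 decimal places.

μ = 0.847, κ = 42.29

κ = α+β = 35.80+6.49 = 42.29; μ = α/κ = 35.80/42.29 = 0.847.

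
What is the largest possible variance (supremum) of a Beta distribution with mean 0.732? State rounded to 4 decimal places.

0.1962

For fixed mean μ the Beta variance is μ(1−μ)/(α+β+1), increasing as α+β decreases.
Its least upper bound (not attained) is μ(1−μ) = 0.732·0.268 = 0.1962.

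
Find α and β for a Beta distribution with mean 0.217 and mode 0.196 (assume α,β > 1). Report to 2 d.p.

α = 6.28, β = 22.67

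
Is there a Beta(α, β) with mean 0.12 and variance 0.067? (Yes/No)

The Beta variance bound is σ² < μ(1−μ).
Here μ(1−μ) = 0.12×0.88 = 0.1056, and 0.067 < 0.1056.

Yes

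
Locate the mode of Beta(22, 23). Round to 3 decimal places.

With α,β > 1, mode = (α−1)/(α+β−2) = 21/43 = 0.488.

0.488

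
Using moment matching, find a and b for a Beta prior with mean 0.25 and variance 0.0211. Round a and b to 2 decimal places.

a = 1.97, b = 5.91

By moment matching, a+b = μ(1−μ)/σ² − 1 = (0.25·0.75)/0.0211 − 1 = 8.8863 − 1 = 7.8863.
Since a/(a+b) = μ, a = 0.25·7.8863 = 1.97 and b = 0.75·7.8863 = 5.91.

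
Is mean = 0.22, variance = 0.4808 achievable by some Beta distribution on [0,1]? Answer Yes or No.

No

For any Beta, Var(X) < E[X]·(1−E[X]).
Here μ(1−μ) = 0.22×0.78 = 0.1716, and 0.4808 ≥ 0.1716.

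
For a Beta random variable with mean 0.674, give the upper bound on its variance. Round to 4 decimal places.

For fixed mean μ the Beta variance is μ(1−μ)/(α+β+1), increasing as α+β decreases.
Its least upper bound (not attained) is μ(1−μ) = 0.674·0.326 = 0.2197.

0.2197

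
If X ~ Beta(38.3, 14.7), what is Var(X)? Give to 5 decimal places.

Var = αβ/[(α+β)²(α+β+1)] = (38.3×14.7)/(53.0²×54.0) = 563.01/151686.000 = 0.00371.

0.00371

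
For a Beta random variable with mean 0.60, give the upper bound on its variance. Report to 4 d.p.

For fixed mean μ the Beta variance is μ(1−μ)/(α+β+1), increasing as α+β decreases.
Its least upper bound (not attained) is μ(1−μ) = 0.60·0.40 = 0.2400.

0.2400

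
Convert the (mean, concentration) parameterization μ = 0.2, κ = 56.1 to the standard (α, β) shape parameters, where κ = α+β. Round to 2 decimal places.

α = μκ = 0.2×56.1 = 11.22 and β = (1−μ)κ = 0.8×56.1 = 44.88.

α = 11.22, β = 44.88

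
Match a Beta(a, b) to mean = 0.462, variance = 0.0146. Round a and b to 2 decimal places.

Write ν = a+b; then a = μν and Var = μ(1−μ)/(ν+1).
ν = μ(1−μ)/Var − 1 = 0.248556/0.0146 − 1 = 16.0244.
a = 0.462·16.0244 = 7.40, b = 0.538·16.0244 = 8.62.

a = 7.40, b = 8.62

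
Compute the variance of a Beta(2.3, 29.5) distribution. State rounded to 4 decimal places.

0.0020

μ = 2.3/31.8 = 0.072327; Var = μ(1−μ)/(α+β+1) = 0.0670958/32.8 = 0.0020.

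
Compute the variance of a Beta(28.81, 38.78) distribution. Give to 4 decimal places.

Var = αβ/[(α+β)²(α+β+1)] = (28.81×38.78)/(67.59²×68.59) = 1117.2518/313347.111579 = 0.0036.

0.0036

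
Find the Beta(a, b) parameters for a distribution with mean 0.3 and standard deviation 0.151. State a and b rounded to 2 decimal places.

Variance = 0.151² = 0.022801. The moment-matching identity a+b = μ(1−μ)/Var − 1 gives
a+b = 0.21/0.022801 − 1 = 8.2101, so a = μ·8.2101 = 2.46 and b = (1−μ)·8.2101 = 5.75.

a = 2.46, b = 5.75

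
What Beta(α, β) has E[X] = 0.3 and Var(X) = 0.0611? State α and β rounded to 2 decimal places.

Write ν = α+β; then α = μν and Var = μ(1−μ)/(ν+1).
ν = μ(1−μ)/Var − 1 = 0.21/0.0611 − 1 = 2.4370.
α = 0.3·2.4370 = 0.73, β = 0.7·2.4370 = 1.71.

α = 0.73, β = 1.71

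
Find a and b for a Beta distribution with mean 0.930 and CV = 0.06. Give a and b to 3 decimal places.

a = 18.514, b = 1.394

σ = CV·μ = 0.06×0.930 = 0.05580, so σ² = 0.003114.
s+1 = μ(1−μ)/σ² = 0.065100/0.003114 = 20.9080, so s = a+b = 19.9080.
a = μs = 18.514, b = (1−μ)s = 1.394.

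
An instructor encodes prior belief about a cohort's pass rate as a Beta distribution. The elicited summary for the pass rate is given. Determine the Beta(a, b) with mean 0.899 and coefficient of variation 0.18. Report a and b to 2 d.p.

Var = (CV·μ)² = (0.18×0.899)² = 0.026186.
a+b = μ(1−μ)/Var − 1 = 0.090799/0.026186 − 1 = 2.4675.
Thus a = 0.899·2.4675 = 2.22 and b = 0.101·2.4675 = 0.25.

a = 2.22, b = 0.25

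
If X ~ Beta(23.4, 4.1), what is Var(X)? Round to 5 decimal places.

Var = αβ/[(α+β)²(α+β+1)] = (23.4×4.1)/(27.5²×28.5) = 95.94/21553.125 = 0.00445.

0.00445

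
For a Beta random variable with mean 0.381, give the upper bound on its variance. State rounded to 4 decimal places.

0.2358

Var = μ(1−μ)/(α+β+1), which approaches μ(1−μ) as α+β → 0.
So the supremum is μ(1−μ) = 0.381×0.619 = 0.2358.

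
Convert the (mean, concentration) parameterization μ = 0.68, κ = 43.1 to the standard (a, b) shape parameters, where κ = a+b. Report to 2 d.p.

a = 29.31, b = 13.79

Split κ in proportion μ : (1−μ): a = 0.68·43.1 = 29.31, b = 43.1 − 29.31 = 13.79.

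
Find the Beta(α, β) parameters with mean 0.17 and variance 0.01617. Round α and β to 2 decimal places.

Let s = α+β. The Beta variance is μ(1−μ)/(s+1).
So s+1 = μ(1−μ)/σ² = (0.17×0.83)/0.01617 = 0.1411/0.01617 = 8.7260, giving s = 7.7260.
Then α = μs = 0.17×7.7260 = 1.31 and β = (1−μ)s = 0.83×7.7260 = 6.41.

α = 1.31, β = 6.41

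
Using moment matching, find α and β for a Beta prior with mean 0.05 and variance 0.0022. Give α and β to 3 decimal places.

Let s = α+β. The Beta variance is μ(1−μ)/(s+1).
So s+1 = μ(1−μ)/σ² = (0.05×0.95)/0.0022 = 0.0475/0.0022 = 21.5909, giving s = 20.5909.
Then α = μs = 0.05×20.5909 = 1.030 and β = (1−μ)s = 0.95×20.5909 = 19.561.

α = 1.030, β = 19.561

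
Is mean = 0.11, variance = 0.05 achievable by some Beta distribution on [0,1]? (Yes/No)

Yes

A Beta with mean μ has variance μ(1−μ)/(α+β+1) < μ(1−μ).
Here μ(1−μ) = 0.11×0.89 = 0.0979, and 0.05 < 0.0979.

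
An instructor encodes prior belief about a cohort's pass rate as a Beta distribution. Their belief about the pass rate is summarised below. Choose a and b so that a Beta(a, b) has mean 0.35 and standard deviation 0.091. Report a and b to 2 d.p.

a = 9.27, b = 17.21

σ² = 0.091² = 0.008281.
With s = a+b, Var = μ(1−μ)/(s+1), so s+1 = (0.35×0.65)/0.008281 = 27.4725 and s = 26.4725.
a = μs = 9.27, b = (1−μ)s = 17.21.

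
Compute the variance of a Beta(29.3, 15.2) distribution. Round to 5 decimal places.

0.00494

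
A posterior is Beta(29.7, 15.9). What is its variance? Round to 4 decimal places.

μ = 29.7/45.6 = 0.651316; Var = μ(1−μ)/(α+β+1) = 0.2271035/46.6 = 0.0049.

0.0049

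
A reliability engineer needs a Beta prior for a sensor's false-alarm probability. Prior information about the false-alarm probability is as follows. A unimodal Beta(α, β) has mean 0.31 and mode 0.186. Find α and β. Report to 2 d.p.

α = 1.57, β = 3.49

Let s = α+β. Mean gives α = μs = 0.31s; mode gives (α−1)/(s−2) = 0.186.
Substituting: 0.31s − 1 = 0.186(s−2) = 0.186s − 0.372, so 0.124s = 0.628 and s = 5.0645.
Then α = 0.31×5.0645 = 1.57 and β = s−α = 3.49.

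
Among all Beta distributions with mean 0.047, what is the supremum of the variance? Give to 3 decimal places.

For fixed mean μ the Beta variance is μ(1−μ)/(α+β+1), increasing as α+β decreases.
Its least upper bound (not attained) is μ(1−μ) = 0.047·0.953 = 0.045.

0.045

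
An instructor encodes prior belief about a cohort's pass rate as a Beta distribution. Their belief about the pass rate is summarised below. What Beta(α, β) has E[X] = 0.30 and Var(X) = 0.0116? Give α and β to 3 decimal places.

α = 5.131, β = 11.972

Write ν = α+β; then α = μν and Var = μ(1−μ)/(ν+1).
ν = μ(1−μ)/Var − 1 = 0.2100/0.0116 − 1 = 17.1034.
α = 0.30·17.1034 = 5.131, β = 0.70·17.1034 = 11.972.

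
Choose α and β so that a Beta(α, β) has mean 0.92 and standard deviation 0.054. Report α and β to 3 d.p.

First σ² = 0.002916. Setting α = μn, β = (1−μ)n with n = α+β,
μ(1−μ)/(n+1) = 0.002916 ⇒ n+1 = 0.0736/0.002916 = 25.2401 ⇒ n = 24.2401.
Hence α = 0.92×24.2401 = 22.301, β = 0.08×24.2401 = 1.939.

α = 22.301, β = 1.939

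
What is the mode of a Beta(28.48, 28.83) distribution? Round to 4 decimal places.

0.4968

The density x^(α−1)(1−x)^(β−1) is maximised at (α−1)/(α+β−2) = 27.48/55.31 = 0.4968.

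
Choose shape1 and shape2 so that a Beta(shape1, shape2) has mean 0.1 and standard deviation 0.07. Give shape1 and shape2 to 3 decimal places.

σ² = 0.07² = 0.0049.
With s = shape1+shape2, Var = μ(1−μ)/(s+1), so s+1 = (0.1×0.9)/0.0049 = 18.3673 and s = 17.3673.
shape1 = μs = 1.737, shape2 = (1−μ)s = 15.631.

shape1 = 1.737, shape2 = 15.631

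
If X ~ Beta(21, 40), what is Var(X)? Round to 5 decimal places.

0.00364

μ = 21/61 = 0.344262; Var = μ(1−μ)/(α+β+1) = 0.2257458/62 = 0.00364.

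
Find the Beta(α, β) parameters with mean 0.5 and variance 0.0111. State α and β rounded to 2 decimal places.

By moment matching, α+β = μ(1−μ)/σ² − 1 = (0.5·0.5)/0.0111 − 1 = 22.5225 − 1 = 21.5225.
Since α/(α+β) = μ, α = 0.5·21.5225 = 10.76 and β = 0.5·21.5225 = 10.76.

α = 10.76, β = 10.76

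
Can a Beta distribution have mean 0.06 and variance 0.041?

Yes

The Beta variance bound is σ² < μ(1−μ).
Here μ(1−μ) = 0.06×0.94 = 0.0564, and 0.041 < 0.0564.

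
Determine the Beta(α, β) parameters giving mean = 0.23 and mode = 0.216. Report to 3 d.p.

α = 9.331, β = 31.240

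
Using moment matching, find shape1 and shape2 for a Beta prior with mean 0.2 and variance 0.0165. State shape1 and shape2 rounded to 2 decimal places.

By moment matching, shape1+shape2 = μ(1−μ)/σ² − 1 = (0.2·0.8)/0.0165 − 1 = 9.6970 − 1 = 8.6970.
Since shape1/(shape1+shape2) = μ, shape1 = 0.2·8.6970 = 1.74 and shape2 = 0.8·8.6970 = 6.96.

shape1 = 1.74, shape2 = 6.96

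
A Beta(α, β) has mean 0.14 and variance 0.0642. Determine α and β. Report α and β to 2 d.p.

α = 0.12, β = 0.75

By moment matching, α+β = μ(1−μ)/σ² − 1 = (0.14·0.86)/0.0642 − 1 = 1.8754 − 1 = 0.8754.
Since α/(α+β) = μ, α = 0.14·0.8754 = 0.12 and β = 0.86·0.8754 = 0.75.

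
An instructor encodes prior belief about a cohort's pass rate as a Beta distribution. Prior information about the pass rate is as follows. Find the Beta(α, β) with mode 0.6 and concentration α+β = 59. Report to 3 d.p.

α = 35.200, β = 23.800

Mode = (α−1)/(κ−2) with κ = α+β, so α−1 = 0.6·57 = 34.200.
α = 35.200; β = κ − α = 23.800.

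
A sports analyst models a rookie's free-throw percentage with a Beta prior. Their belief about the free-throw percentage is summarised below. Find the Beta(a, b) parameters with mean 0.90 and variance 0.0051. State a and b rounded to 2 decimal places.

Write ν = a+b; then a = μν and Var = μ(1−μ)/(ν+1).
ν = μ(1−μ)/Var − 1 = 0.0900/0.0051 − 1 = 16.6471.
a = 0.90·16.6471 = 14.98, b = 0.10·16.6471 = 1.66.

a = 14.98, b = 1.66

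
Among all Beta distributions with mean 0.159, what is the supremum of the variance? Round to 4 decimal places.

Var = μ(1−μ)/(α+β+1), which approaches μ(1−μ) as α+β → 0.
So the supremum is μ(1−μ) = 0.159×0.841 = 0.1337.

0.1337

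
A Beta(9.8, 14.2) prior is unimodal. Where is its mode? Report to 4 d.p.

The density x^(α−1)(1−x)^(β−1) is maximised at (α−1)/(α+β−2) = 8.8/22.0 = 0.4000.

0.4000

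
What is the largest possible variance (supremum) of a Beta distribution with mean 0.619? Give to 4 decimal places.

0.2358

For fixed mean μ the Beta variance is μ(1−μ)/(α+β+1), increasing as α+β decreases.
Its least upper bound (not attained) is μ(1−μ) = 0.619·0.381 = 0.2358.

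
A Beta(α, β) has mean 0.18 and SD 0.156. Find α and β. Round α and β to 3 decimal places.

First σ² = 0.024336. Setting α = μn, β = (1−μ)n with n = α+β,
μ(1−μ)/(n+1) = 0.024336 ⇒ n+1 = 0.1476/0.024336 = 6.0651 ⇒ n = 5.0651.
Hence α = 0.18×5.0651 = 0.912, β = 0.82×5.0651 = 4.153.

α = 0.912, β = 4.153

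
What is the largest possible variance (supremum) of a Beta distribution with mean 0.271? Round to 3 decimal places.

Var = μ(1−μ)/(α+β+1), which approaches μ(1−μ) as α+β → 0.
So the supremum is μ(1−μ) = 0.271×0.729 = 0.198.

0.198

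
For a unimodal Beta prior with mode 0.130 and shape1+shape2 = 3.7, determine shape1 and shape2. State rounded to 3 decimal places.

Since the density peak of Beta(shape1,shape2) is at (shape1−1)/(shape1+shape2−2),
shape1 = 1 + 0.130(3.7−2) = 1.221 and shape2 = 3.7 − 1.221 = 2.479.

shape1 = 1.221, shape2 = 2.479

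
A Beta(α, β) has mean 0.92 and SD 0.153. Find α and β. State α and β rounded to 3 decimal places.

First σ² = 0.023409. Setting α = μn, β = (1−μ)n with n = α+β,
μ(1−μ)/(n+1) = 0.023409 ⇒ n+1 = 0.0736/0.023409 = 3.1441 ⇒ n = 2.1441.
Hence α = 0.92×2.1441 = 1.973, β = 0.08×2.1441 = 0.172.

α = 1.973, β = 0.172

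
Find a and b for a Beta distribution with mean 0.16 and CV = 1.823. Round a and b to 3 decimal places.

a = 0.093, b = 0.487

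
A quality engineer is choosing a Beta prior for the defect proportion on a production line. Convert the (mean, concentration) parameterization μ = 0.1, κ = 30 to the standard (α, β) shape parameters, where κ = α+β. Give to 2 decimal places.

Split κ in proportion μ : (1−μ): α = 0.1·30 = 3.00, β = 30 − 3.00 = 27.00.

α = 3.00, β = 27.00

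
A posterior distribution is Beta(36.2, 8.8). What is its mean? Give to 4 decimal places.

The Beta mean is α/(α+β) = 36.2/(36.2+8.8) = 0.8044.

0.8044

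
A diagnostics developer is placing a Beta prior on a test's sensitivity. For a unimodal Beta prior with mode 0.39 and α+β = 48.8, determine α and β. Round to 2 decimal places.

α = 19.25, β = 29.55

Mode = (α−1)/(κ−2) with κ = α+β, so α−1 = 0.39·46.8 = 18.25.
α = 19.25; β = κ − α = 29.55.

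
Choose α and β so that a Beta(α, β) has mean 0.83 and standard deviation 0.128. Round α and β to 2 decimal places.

First σ² = 0.016384. Setting α = μn, β = (1−μ)n with n = α+β,
μ(1−μ)/(n+1) = 0.016384 ⇒ n+1 = 0.1411/0.016384 = 8.6121 ⇒ n = 7.6121.
Hence α = 0.83×7.6121 = 6.32, β = 0.17×7.6121 = 1.29.

α = 6.32, β = 1.29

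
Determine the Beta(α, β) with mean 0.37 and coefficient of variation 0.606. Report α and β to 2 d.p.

σ = CV·μ = 0.606×0.37 = 0.22422, so σ² = 0.050275.
s+1 = μ(1−μ)/σ² = 0.2331/0.050275 = 4.6365, so s = α+β = 3.6365.
α = μs = 1.35, β = (1−μ)s = 2.29.

α = 1.35, β = 2.29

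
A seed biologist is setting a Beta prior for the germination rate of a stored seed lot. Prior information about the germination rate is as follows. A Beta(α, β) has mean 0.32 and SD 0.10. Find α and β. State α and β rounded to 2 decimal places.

Variance = 0.10² = 0.0100. The moment-matching identity α+β = μ(1−μ)/Var − 1 gives
α+β = 0.2176/0.0100 − 1 = 20.7600, so α = μ·20.7600 = 6.64 and β = (1−μ)·20.7600 = 14.12.

α = 6.64, β = 14.12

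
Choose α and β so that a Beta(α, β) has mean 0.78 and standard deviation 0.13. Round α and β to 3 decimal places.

α = 7.140, β = 2.014

First σ² = 0.0169. Setting α = μn, β = (1−μ)n with n = α+β,
μ(1−μ)/(n+1) = 0.0169 ⇒ n+1 = 0.1716/0.0169 = 10.1538 ⇒ n = 9.1538.
Hence α = 0.78×9.1538 = 7.140, β = 0.22×9.1538 = 2.014.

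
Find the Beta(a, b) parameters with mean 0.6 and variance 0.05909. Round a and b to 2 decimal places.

Write ν = a+b; then a = μν and Var = μ(1−μ)/(ν+1).
ν = μ(1−μ)/Var − 1 = 0.24/0.05909 − 1 = 3.0616.
a = 0.6·3.0616 = 1.84, b = 0.4·3.0616 = 1.22.

a = 1.84, b = 1.22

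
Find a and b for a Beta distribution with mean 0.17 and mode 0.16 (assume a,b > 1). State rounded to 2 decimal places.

With s = a+b: μ = a/s and mode = (a−1)/(s−2). Eliminating a = μs,
μs − 1 = m(s−2) ⇒ s(μ−m) = 1−2m ⇒ s = 0.68/0.01 = 68.0000.
So a = μs = 11.56, b = (1−μ)s = 56.44.

a = 11.56, b = 56.44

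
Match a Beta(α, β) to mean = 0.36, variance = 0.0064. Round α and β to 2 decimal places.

Write ν = α+β; then α = μν and Var = μ(1−μ)/(ν+1).
ν = μ(1−μ)/Var − 1 = 0.2304/0.0064 − 1 = 35.0000.
α = 0.36·35.0000 = 12.60, β = 0.64·35.0000 = 22.40.

α = 12.60, β = 22.40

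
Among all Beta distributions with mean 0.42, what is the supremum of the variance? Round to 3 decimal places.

0.244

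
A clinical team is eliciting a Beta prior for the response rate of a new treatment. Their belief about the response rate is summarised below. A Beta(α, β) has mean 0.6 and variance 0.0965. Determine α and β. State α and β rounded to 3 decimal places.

α = 0.892, β = 0.595

By moment matching, α+β = μ(1−μ)/σ² − 1 = (0.6·0.4)/0.0965 − 1 = 2.4870 − 1 = 1.4870.
Since α/(α+β) = μ, α = 0.6·1.4870 = 0.892 and β = 0.4·1.4870 = 0.595.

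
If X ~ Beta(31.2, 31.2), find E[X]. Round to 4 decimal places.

E[X] = α/(α+β) = 31.2/62.4 = 0.5000.

0.5000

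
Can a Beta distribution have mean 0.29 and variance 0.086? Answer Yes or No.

Yes

The Beta variance bound is σ² < μ(1−μ).
Here μ(1−μ) = 0.29×0.71 = 0.2059, and 0.086 < 0.2059.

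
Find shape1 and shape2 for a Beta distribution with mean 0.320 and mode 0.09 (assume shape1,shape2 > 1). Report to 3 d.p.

Let s = shape1+shape2. Mean gives shape1 = μs = 0.320s; mode gives (shape1−1)/(s−2) = 0.09.
Substituting: 0.320s − 1 = 0.09(s−2) = 0.09s − 0.18, so 0.230s = 0.82 and s = 3.5652.
Then shape1 = 0.320×3.5652 = 1.141 and shape2 = s−shape1 = 2.424.

shape1 = 1.141, shape2 = 2.424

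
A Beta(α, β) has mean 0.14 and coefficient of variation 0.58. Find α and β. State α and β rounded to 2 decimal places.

α = 2.42, β = 14.84

σ = CV·μ = 0.58×0.14 = 0.08120, so σ² = 0.006593.
s+1 = μ(1−μ)/σ² = 0.1204/0.006593 = 18.2606, so s = α+β = 17.2606.
α = μs = 2.42, β = (1−μ)s = 14.84.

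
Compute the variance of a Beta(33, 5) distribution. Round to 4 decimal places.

μ = 33/38 = 0.868421; Var = μ(1−μ)/(α+β+1) = 0.1142659/39 = 0.0029.

0.0029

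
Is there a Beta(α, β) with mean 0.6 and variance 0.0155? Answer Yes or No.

A Beta with mean μ has variance μ(1−μ)/(α+β+1) < μ(1−μ).
Here μ(1−μ) = 0.6×0.4 = 0.24, and 0.0155 < 0.24.

Yes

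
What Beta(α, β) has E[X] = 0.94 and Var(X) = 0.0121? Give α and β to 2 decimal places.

α = 3.44, β = 0.22

Write ν = α+β; then α = μν and Var = μ(1−μ)/(ν+1).
ν = μ(1−μ)/Var − 1 = 0.0564/0.0121 − 1 = 3.6612.
α = 0.94·3.6612 = 3.44, β = 0.06·3.6612 = 0.22.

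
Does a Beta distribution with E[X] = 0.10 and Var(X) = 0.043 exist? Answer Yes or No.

Yes

For any Beta, Var(X) < E[X]·(1−E[X]).
Here μ(1−μ) = 0.10×0.90 = 0.0900, and 0.043 < 0.0900.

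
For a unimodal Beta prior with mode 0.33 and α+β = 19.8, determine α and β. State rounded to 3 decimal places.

Since the density peak of Beta(α,β) is at (α−1)/(α+β−2),
α = 1 + 0.33(19.8−2) = 6.874 and β = 19.8 − 6.874 = 12.926.

α = 6.874, β = 12.926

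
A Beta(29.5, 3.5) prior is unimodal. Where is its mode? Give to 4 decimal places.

With α,β > 1, mode = (α−1)/(α+β−2) = 28.5/31.0 = 0.9194.

0.9194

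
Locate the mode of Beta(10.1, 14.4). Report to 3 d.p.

0.404

With α,β > 1, mode = (α−1)/(α+β−2) = 9.1/22.5 = 0.404.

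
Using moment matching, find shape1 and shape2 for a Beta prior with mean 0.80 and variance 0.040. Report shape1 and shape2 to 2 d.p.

shape1 = 2.40, shape2 = 0.60

Write ν = shape1+shape2; then shape1 = μν and Var = μ(1−μ)/(ν+1).
ν = μ(1−μ)/Var − 1 = 0.1600/0.040 − 1 = 3.0000.
shape1 = 0.80·3.0000 = 2.40, shape2 = 0.20·3.0000 = 0.60.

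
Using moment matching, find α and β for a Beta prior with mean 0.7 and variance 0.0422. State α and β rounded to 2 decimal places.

By moment matching, α+β = μ(1−μ)/σ² − 1 = (0.7·0.3)/0.0422 − 1 = 4.9763 − 1 = 3.9763.
Since α/(α+β) = μ, α = 0.7·3.9763 = 2.78 and β = 0.3·3.9763 = 1.19.

α = 2.78, β = 1.19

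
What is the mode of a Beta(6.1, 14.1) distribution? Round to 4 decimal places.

With α,β > 1, mode = (α−1)/(α+β−2) = 5.1/18.2 = 0.2802.

0.2802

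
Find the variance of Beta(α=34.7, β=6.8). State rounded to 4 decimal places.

0.0032

μ = 34.7/41.5 = 0.836145; Var = μ(1−μ)/(α+β+1) = 0.1370068/42.5 = 0.0032.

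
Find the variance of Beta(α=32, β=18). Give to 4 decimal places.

0.0045

μ = 32/50 = 0.640000; Var = μ(1−μ)/(α+β+1) = 0.2304000/51 = 0.0045.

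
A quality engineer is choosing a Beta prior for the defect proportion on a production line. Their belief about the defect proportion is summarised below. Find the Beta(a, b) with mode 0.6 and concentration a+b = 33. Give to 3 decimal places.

a = 19.600, b = 13.400

Mode = (a−1)/(κ−2) with κ = a+b, so a−1 = 0.6·31 = 18.600.
a = 19.600; b = κ − a = 13.400.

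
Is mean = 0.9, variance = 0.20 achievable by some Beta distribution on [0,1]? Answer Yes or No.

No

For any Beta, Var(X) < E[X]·(1−E[X]).
Here μ(1−μ) = 0.9×0.1 = 0.09, and 0.20 ≥ 0.09.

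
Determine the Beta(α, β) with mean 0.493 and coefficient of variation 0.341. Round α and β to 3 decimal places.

σ = CV·μ = 0.341×0.493 = 0.16811, so σ² = 0.028262.
s+1 = μ(1−μ)/σ² = 0.249951/0.028262 = 8.8441, so s = α+β = 7.8441.
α = μs = 3.867, β = (1−μ)s = 3.977.

α = 3.867, β = 3.977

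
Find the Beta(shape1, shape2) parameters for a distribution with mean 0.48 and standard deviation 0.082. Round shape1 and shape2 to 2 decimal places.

shape1 = 17.34, shape2 = 18.78

σ² = 0.082² = 0.006724.
With s = shape1+shape2, Var = μ(1−μ)/(s+1), so s+1 = (0.48×0.52)/0.006724 = 37.1208 and s = 36.1208.
shape1 = μs = 17.34, shape2 = (1−μ)s = 18.78.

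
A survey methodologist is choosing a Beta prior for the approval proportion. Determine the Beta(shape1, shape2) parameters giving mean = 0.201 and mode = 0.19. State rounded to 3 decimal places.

shape1 = 11.329, shape2 = 45.035

Let s = shape1+shape2. Mean gives shape1 = μs = 0.201s; mode gives (shape1−1)/(s−2) = 0.19.
Substituting: 0.201s − 1 = 0.19(s−2) = 0.19s − 0.38, so 0.011s = 0.62 and s = 56.3636.
Then shape1 = 0.201×56.3636 = 11.329 and shape2 = s−shape1 = 45.035.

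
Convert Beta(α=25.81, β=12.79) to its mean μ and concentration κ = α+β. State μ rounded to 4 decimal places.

κ = α+β = 25.81+12.79 = 38.60; μ = α/κ = 25.81/38.60 = 0.6687.

μ = 0.6687, κ = 38.60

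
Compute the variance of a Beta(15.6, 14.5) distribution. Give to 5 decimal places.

0.00803

Var = αβ/[(α+β)²(α+β+1)] = (15.6×14.5)/(30.1²×31.1) = 226.20/28176.911 = 0.00803.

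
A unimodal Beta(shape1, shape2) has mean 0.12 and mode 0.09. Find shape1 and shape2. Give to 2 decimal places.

shape1 = 3.28, shape2 = 24.05

Let s = shape1+shape2. Mean gives shape1 = μs = 0.12s; mode gives (shape1−1)/(s−2) = 0.09.
Substituting: 0.12s − 1 = 0.09(s−2) = 0.09s − 0.18, so 0.03s = 0.82 and s = 27.3333.
Then shape1 = 0.12×27.3333 = 3.28 and shape2 = s−shape1 = 24.05.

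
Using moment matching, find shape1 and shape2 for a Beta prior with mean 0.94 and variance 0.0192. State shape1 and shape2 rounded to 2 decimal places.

By moment matching, shape1+shape2 = μ(1−μ)/σ² − 1 = (0.94·0.06)/0.0192 − 1 = 2.9375 − 1 = 1.9375.
Since shape1/(shape1+shape2) = μ, shape1 = 0.94·1.9375 = 1.82 and shape2 = 0.06·1.9375 = 0.12.

shape1 = 1.82, shape2 = 0.12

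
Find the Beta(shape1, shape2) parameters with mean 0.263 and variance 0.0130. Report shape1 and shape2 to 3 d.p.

shape1 = 3.658, shape2 = 10.252

Write ν = shape1+shape2; then shape1 = μν and Var = μ(1−μ)/(ν+1).
ν = μ(1−μ)/Var − 1 = 0.193831/0.0130 − 1 = 13.9101.
shape1 = 0.263·13.9101 = 3.658, shape2 = 0.737·13.9101 = 10.252.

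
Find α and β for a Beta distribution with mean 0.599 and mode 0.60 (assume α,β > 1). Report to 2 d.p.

α = 119.80, β = 80.20

Let s = α+β. Mean gives α = μs = 0.599s; mode gives (α−1)/(s−2) = 0.60.
Substituting: 0.599s − 1 = 0.60(s−2) = 0.60s − 1.20, so -0.001s = -0.20 and s = 200.0000.
Then α = 0.599×200.0000 = 119.80 and β = s−α = 80.20.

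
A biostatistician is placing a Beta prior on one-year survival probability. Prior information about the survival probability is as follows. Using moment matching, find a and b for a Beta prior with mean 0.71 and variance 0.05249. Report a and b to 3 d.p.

Let s = a+b. The Beta variance is μ(1−μ)/(s+1).
So s+1 = μ(1−μ)/σ² = (0.71×0.29)/0.05249 = 0.2059/0.05249 = 3.9227, giving s = 2.9227.
Then a = μs = 0.71×2.9227 = 2.075 and b = (1−μ)s = 0.29×2.9227 = 0.848.

a = 2.075, b = 0.848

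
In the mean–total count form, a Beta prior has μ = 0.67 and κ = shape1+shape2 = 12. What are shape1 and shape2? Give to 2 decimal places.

shape1 = μκ = 0.67×12 = 8.04 and shape2 = (1−μ)κ = 0.33×12 = 3.96.

shape1 = 8.04, shape2 = 3.96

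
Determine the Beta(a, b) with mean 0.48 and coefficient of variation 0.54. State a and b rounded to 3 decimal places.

σ = CV·μ = 0.54×0.48 = 0.25920, so σ² = 0.067185.
s+1 = μ(1−μ)/σ² = 0.2496/0.067185 = 3.7151, so s = a+b = 2.7151.
a = μs = 1.303, b = (1−μ)s = 1.412.

a = 1.303, b = 1.412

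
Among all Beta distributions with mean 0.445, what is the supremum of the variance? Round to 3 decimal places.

For fixed mean μ the Beta variance is μ(1−μ)/(α+β+1), increasing as α+β decreases.
Its least upper bound (not attained) is μ(1−μ) = 0.445·0.555 = 0.247.

0.247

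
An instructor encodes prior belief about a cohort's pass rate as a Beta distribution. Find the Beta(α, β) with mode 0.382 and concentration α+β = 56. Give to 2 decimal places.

α = 21.63, β = 34.37

For α,β>1 the mode is (α−1)/(α+β−2), so α = mode·(κ−2)+1 = 0.382×54+1 = 21.63.
And β = (1−mode)·(κ−2)+1 = 0.618×54+1 = 34.37.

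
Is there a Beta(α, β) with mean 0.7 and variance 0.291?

The Beta variance bound is σ² < μ(1−μ).
Here μ(1−μ) = 0.7×0.3 = 0.21, and 0.291 ≥ 0.21.

No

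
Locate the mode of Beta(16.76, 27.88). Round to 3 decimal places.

0.370

The density x^(α−1)(1−x)^(β−1) is maximised at (α−1)/(α+β−2) = 15.76/42.64 = 0.370.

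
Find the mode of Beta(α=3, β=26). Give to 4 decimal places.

0.0741

With α,β > 1, mode = (α−1)/(α+β−2) = 2/27 = 0.0741.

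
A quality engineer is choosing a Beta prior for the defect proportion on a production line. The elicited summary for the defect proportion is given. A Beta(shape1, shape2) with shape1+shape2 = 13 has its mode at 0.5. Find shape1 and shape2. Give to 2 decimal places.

shape1 = 6.50, shape2 = 6.50

Since the density peak of Beta(shape1,shape2) is at (shape1−1)/(shape1+shape2−2),
shape1 = 1 + 0.5(13−2) = 6.50 and shape2 = 13 − 6.50 = 6.50.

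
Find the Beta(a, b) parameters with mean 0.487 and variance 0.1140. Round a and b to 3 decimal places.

a = 0.580, b = 0.611

By moment matching, a+b = μ(1−μ)/σ² − 1 = (0.487·0.513)/0.1140 − 1 = 2.1915 − 1 = 1.1915.
Since a/(a+b) = μ, a = 0.487·1.1915 = 0.580 and b = 0.513·1.1915 = 0.611.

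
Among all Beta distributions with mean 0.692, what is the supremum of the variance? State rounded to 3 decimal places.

For fixed mean μ the Beta variance is μ(1−μ)/(α+β+1), increasing as α+β decreases.
Its least upper bound (not attained) is μ(1−μ) = 0.692·0.308 = 0.213.

0.213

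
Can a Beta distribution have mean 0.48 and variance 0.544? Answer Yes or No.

The Beta variance bound is σ² < μ(1−μ).
Here μ(1−μ) = 0.48×0.52 = 0.2496, and 0.544 ≥ 0.2496.

No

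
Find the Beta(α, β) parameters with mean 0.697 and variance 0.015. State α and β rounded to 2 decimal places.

By moment matching, α+β = μ(1−μ)/σ² − 1 = (0.697·0.303)/0.015 − 1 = 14.0794 − 1 = 13.0794.
Since α/(α+β) = μ, α = 0.697·13.0794 = 9.12 and β = 0.303·13.0794 = 3.96.

α = 9.12, β = 3.96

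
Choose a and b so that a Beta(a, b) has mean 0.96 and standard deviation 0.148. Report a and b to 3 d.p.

σ² = 0.148² = 0.021904.
With s = a+b, Var = μ(1−μ)/(s+1), so s+1 = (0.96×0.04)/0.021904 = 1.7531 and s = 0.7531.
a = μs = 0.723, b = (1−μ)s = 0.030.

a = 0.723, b = 0.030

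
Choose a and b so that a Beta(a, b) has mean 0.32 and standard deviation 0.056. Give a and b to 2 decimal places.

a = 21.88, b = 46.50

First σ² = 0.003136. Setting a = μn, b = (1−μ)n with n = a+b,
μ(1−μ)/(n+1) = 0.003136 ⇒ n+1 = 0.2176/0.003136 = 69.3878 ⇒ n = 68.3878.
Hence a = 0.32×68.3878 = 21.88, b = 0.68×68.3878 = 46.50.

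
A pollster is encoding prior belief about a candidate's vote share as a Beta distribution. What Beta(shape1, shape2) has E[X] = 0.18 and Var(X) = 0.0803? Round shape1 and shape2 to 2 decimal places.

Write ν = shape1+shape2; then shape1 = μν and Var = μ(1−μ)/(ν+1).
ν = μ(1−μ)/Var − 1 = 0.1476/0.0803 − 1 = 0.8381.
shape1 = 0.18·0.8381 = 0.15, shape2 = 0.82·0.8381 = 0.69.

shape1 = 0.15, shape2 = 0.69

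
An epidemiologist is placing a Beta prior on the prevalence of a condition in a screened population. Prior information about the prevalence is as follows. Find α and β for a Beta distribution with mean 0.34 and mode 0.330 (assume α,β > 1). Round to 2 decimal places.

α = 11.56, β = 22.44

Let s = α+β. Mean gives α = μs = 0.34s; mode gives (α−1)/(s−2) = 0.330.
Substituting: 0.34s − 1 = 0.330(s−2) = 0.330s − 0.660, so 0.010s = 0.340 and s = 34.0000.
Then α = 0.34×34.0000 = 11.56 and β = s−α = 22.44.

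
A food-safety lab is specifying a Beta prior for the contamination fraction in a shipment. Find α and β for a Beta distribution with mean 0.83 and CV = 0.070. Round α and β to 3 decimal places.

Var = (CV·μ)² = (0.070×0.83)² = 0.003376.
α+β = μ(1−μ)/Var − 1 = 0.1411/0.003376 − 1 = 40.7999.
Thus α = 0.83·40.7999 = 33.864 and β = 0.17·40.7999 = 6.936.

α = 33.864, β = 6.936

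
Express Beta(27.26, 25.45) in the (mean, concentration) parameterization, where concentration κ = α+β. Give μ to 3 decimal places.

κ = α+β = 27.26+25.45 = 52.71; μ = α/κ = 27.26/52.71 = 0.517.

μ = 0.517, κ = 52.71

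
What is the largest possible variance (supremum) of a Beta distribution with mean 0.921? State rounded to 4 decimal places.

Var = μ(1−μ)/(α+β+1), which approaches μ(1−μ) as α+β → 0.
So the supremum is μ(1−μ) = 0.921×0.079 = 0.0728.

0.0728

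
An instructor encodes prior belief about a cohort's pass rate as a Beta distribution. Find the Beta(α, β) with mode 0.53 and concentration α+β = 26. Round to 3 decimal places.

α = 13.720, β = 12.280

Mode = (α−1)/(κ−2) with κ = α+β, so α−1 = 0.53·24 = 12.720.
α = 13.720; β = κ − α = 12.280.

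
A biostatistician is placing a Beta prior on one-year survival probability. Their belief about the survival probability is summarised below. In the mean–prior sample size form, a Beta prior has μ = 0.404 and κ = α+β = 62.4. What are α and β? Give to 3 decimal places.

α = μκ = 0.404×62.4 = 25.210 and β = (1−μ)κ = 0.596×62.4 = 37.190.

α = 25.210, β = 37.190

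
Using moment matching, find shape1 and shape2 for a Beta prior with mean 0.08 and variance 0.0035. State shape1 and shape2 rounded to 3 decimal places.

By moment matching, shape1+shape2 = μ(1−μ)/σ² − 1 = (0.08·0.92)/0.0035 − 1 = 21.0286 − 1 = 20.0286.
Since shape1/(shape1+shape2) = μ, shape1 = 0.08·20.0286 = 1.602 and shape2 = 0.92·20.0286 = 18.426.

shape1 = 1.602, shape2 = 18.426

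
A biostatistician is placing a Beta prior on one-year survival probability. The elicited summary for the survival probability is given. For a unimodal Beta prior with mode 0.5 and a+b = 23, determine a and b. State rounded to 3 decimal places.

For a,b>1 the mode is (a−1)/(a+b−2), so a = mode·(κ−2)+1 = 0.5×21+1 = 11.500.
And b = (1−mode)·(κ−2)+1 = 0.5×21+1 = 11.500.

a = 11.500, b = 11.500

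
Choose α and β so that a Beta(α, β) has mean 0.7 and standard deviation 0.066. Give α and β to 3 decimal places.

α = 33.047, β = 14.163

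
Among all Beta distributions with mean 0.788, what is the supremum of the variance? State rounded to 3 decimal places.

Var = μ(1−μ)/(α+β+1), which approaches μ(1−μ) as α+β → 0.
So the supremum is μ(1−μ) = 0.788×0.212 = 0.167.

0.167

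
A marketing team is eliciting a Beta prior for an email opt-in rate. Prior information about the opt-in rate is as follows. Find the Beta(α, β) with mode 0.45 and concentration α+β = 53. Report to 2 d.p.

α = 23.95, β = 29.05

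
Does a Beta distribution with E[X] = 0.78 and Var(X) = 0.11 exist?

The Beta variance bound is σ² < μ(1−μ).
Here μ(1−μ) = 0.78×0.22 = 0.1716, and 0.11 < 0.1716.

Yes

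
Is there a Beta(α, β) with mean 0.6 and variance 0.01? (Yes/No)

Yes

The Beta variance bound is σ² < μ(1−μ).
Here μ(1−μ) = 0.6×0.4 = 0.24, and 0.01 < 0.24.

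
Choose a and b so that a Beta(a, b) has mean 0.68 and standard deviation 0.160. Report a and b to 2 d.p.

Variance = 0.160² = 0.025600. The moment-matching identity a+b = μ(1−μ)/Var − 1 gives
a+b = 0.2176/0.025600 − 1 = 7.5000, so a = μ·7.5000 = 5.10 and b = (1−μ)·7.5000 = 2.40.

a = 5.10, b = 2.40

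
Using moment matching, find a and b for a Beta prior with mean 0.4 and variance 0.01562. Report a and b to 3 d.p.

a = 5.746, b = 8.619

By moment matching, a+b = μ(1−μ)/σ² − 1 = (0.4·0.6)/0.01562 − 1 = 15.3649 − 1 = 14.3649.
Since a/(a+b) = μ, a = 0.4·14.3649 = 5.746 and b = 0.6·14.3649 = 8.619.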